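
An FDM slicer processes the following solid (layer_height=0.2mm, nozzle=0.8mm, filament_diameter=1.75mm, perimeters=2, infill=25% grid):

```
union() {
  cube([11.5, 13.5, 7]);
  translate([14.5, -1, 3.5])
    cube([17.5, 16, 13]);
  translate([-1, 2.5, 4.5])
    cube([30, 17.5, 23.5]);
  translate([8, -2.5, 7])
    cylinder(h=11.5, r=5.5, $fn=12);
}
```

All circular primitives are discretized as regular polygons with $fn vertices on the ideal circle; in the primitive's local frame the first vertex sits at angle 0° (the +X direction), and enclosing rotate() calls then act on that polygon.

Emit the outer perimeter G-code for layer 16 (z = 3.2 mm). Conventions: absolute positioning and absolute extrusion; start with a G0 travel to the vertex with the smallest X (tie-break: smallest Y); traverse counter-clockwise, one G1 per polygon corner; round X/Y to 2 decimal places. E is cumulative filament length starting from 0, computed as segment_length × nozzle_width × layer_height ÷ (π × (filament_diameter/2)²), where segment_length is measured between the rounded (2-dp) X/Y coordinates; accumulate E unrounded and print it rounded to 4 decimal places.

G0 X0.00 Y0.00 Z3.20
G1 X11.50 Y0.00 E0.7650
G1 X11.50 Y13.50 E1.6630
G1 X0.00 Y13.50 E2.4280
G1 X0.00 Y0.00 E3.3260

At z = 3.2 mm: the 11.5×13.5 cube contributes its full rectangle; the cube at (14.5, -1) is not intersected at this z (z outside [3.5, 16.5]); the cube at (-1, 2.5) does not reach this height (z outside [4.5, 28]); the cylinder at (8, -2.5) does not reach this height (z outside [7, 18.5]); Taking the union: only the 11.5×13.5 cube is present, so the union is just that shape — 1 connected region. The outline is a single polygon with 4 vertices. Extrusion per mm of travel: 0.8 × 0.2 / (π × 0.875²) = 0.066520. Accumulating E over each segment gives final E = 3.3260.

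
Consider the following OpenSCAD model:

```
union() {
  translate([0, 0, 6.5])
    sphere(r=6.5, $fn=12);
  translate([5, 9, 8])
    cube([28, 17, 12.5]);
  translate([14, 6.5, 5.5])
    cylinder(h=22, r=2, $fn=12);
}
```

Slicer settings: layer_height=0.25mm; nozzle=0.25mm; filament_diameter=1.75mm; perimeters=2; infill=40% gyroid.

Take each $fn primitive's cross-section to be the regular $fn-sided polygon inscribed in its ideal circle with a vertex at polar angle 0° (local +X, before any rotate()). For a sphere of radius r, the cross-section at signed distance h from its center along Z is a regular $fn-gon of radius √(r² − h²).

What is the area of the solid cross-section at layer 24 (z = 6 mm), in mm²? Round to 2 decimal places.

138.00 mm²

At z = 6 mm: the sphere: section is a regular 12-gon, circumradius = √(r²−h²) = √(6.5²−0.5²) = 6.481 (area = (12/2)·6.481²·sin(360°/12) = 126.00 mm²); the cube at (5, 9) is absent (z outside [8, 20.5]); the r=2 cylinder at (14, 6.5) contributes a regular 12-gon of circumradius 2 (area = (12/2)·2.000²·sin(360°/12) = 12.00 mm²); Merging all regions: the 2 present regions are separate (no shared area or edge), so areas and boundary lengths simply add and each stays a separate island — area = 138.00 mm². Overall, the cross-section has 2 separate islands. Net area = 138.00 mm².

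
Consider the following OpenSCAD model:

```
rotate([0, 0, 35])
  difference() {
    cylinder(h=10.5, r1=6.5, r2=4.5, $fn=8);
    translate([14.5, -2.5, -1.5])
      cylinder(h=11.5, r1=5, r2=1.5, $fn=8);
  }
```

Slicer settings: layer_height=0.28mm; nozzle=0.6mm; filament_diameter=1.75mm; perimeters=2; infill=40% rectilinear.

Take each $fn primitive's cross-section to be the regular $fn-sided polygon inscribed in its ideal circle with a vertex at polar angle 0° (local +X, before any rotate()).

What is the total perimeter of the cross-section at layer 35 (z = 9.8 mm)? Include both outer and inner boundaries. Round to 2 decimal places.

At z = 9.8 mm: the cone contributes a regular 8-gon of circumradius 4.633 (interpolated between r1=6.5 and r2=4.5 at t=0.933) (perimeter = 2·8·4.633·sin(180°/8) = 28.37 mm); the cone at (14.5, -2.5) contributes a regular 8-gon of circumradius 1.561 (interpolated between r1=5 and r2=1.5 at t=0.983) (perimeter = 2·8·1.561·sin(180°/8) = 9.56 mm); Subtracting the remaining from the first: starting from the cone, the cone at (14.5, -2.5) misses the remaining region (no effect) — boundary = 28.37 mm; (rotated 35° about Z; rotation is an isometry so areas/perimeters/island counts are preserved). Overall, the cross-section is a single solid region. Total boundary length (outer) = 28.37 mm.

28.37 mm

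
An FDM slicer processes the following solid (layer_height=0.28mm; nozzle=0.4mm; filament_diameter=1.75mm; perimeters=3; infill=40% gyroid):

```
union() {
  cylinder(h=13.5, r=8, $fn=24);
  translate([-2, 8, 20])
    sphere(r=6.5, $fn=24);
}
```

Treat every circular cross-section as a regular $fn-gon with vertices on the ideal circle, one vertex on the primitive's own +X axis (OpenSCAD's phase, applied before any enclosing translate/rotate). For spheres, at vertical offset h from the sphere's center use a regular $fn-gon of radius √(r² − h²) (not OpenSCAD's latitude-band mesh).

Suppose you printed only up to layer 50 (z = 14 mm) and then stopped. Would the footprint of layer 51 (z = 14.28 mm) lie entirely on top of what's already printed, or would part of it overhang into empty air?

Compare the two slices. At z = 14: the cylinder is not intersected at this z (z outside [0, 13.5]); the r=6.5 sphere at (-2, 8) slices to a regular 24-gon of circumradius 2.500 (√(r²−h²) with h=6 from center) (area = (24/2)·2.500²·sin(360°/24) = 19.41 mm²); Merging all regions: only the r=6.5 sphere at (-2, 8) is present, so the union is just that shape — area = 19.41 mm². At z = 14.28: the cylinder does not reach this height (z outside [0, 13.5]); the sphere at (-2, 8): section is a regular 24-gon, circumradius = √(r²−h²) = √(6.5²−5.72²) = 3.087 (area = (24/2)·3.087²·sin(360°/24) = 29.60 mm²); Merging all regions: only the r=6.5 sphere at (-2, 8) is present, so the union is just that shape — area = 29.60 mm². Checking containment: at z = 14.28 the cross-section extends beyond the z = 14 cross-section by about 10.19 mm².

part overhangs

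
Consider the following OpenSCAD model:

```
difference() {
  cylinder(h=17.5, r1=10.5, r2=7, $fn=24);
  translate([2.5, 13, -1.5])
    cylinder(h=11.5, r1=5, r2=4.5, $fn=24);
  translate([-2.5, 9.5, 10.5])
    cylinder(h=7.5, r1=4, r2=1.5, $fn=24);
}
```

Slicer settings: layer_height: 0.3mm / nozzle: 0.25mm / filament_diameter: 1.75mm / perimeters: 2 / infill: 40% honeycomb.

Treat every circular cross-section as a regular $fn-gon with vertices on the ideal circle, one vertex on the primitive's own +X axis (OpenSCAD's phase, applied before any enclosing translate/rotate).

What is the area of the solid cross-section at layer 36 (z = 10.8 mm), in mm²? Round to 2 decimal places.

At z = 10.8 mm: the cone: at t=0.617 of its height the radius interpolates to r₁+(r₂−r₁)t = 8.340, giving a regular 24-gon of that circumradius (area = (24/2)·8.340²·sin(360°/24) = 216.03 mm²); the cone at (2.5, 13) is not intersected at this z (z outside [-1.5, 10]); the cone at (-2.5, 9.5) contributes a regular 24-gon of circumradius 3.900 (interpolated between r1=4 and r2=1.5 at t=0.040) (area = (24/2)·3.900²·sin(360°/24) = 47.24 mm²); Taking the first minus the rest: starting from the cone (216.03 mm²), the cone at (-2.5, 9.5) partially overlaps it — only the 10.45 mm² overlap (of its 47.24 mm²) is removed, clipping the outline — area = 205.58 mm². Overall, the cross-section is a single solid region. Net area = 205.58 mm².

205.58 mm²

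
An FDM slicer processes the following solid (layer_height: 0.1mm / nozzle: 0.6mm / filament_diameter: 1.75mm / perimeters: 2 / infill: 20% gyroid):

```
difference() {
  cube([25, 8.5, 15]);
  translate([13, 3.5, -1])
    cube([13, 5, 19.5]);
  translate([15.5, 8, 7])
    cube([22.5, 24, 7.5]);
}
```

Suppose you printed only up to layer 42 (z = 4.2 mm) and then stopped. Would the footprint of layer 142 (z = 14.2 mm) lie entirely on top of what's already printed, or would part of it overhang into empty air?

Compare the two slices. At z = 4.2: the cube (footprint 25×8.5) is included at this height (area 212.50 mm²); the cube at (13, 3.5) (footprint 13×5) is included at this height (area 65.00 mm²); the cube at (15.5, 8) is absent (z outside [7, 14.5]); Taking the first minus the rest: starting from the 25×8.5 cube (212.50 mm²), the 13×5 cube at (13, 3.5) partially overlaps it — only the 60.00 mm² overlap (of its 65.00 mm²) is removed, clipping the outline — area = 152.50 mm². At z = 14.2: the 25×8.5 cube contributes its full rectangle (area 212.50 mm²); the cube at (13, 3.5) (footprint 13×5) is included at this height (area 65.00 mm²); the cube at (15.5, 8) (footprint 22.5×24) is included at this height (area 540.00 mm²); Taking the first minus the rest: starting from the 25×8.5 cube (212.50 mm²), the 13×5 cube at (13, 3.5) partially overlaps it — only the 60.00 mm² overlap (of its 65.00 mm²) is removed, clipping the outline; the 22.5×24 cube at (15.5, 8) misses the remaining region (no effect) — area = 152.50 mm². Checking containment: the cross-section at z = 14.2 is a subset of the cross-section at z = 4.2.

entirely on top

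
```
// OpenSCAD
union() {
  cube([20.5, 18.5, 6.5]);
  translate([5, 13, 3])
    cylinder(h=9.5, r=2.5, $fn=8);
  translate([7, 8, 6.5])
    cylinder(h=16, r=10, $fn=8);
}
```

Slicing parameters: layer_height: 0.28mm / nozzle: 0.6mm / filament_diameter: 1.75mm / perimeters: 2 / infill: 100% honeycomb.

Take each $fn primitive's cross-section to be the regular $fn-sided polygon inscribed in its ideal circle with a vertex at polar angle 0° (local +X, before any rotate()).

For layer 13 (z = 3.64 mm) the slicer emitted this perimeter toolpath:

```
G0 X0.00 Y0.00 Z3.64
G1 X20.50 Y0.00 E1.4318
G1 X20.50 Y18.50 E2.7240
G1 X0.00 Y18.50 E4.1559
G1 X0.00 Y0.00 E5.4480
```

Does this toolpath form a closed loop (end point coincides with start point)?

yes

Start point (G0): (0.00, 0.00). End point (last G1): the path returns to the start — closed.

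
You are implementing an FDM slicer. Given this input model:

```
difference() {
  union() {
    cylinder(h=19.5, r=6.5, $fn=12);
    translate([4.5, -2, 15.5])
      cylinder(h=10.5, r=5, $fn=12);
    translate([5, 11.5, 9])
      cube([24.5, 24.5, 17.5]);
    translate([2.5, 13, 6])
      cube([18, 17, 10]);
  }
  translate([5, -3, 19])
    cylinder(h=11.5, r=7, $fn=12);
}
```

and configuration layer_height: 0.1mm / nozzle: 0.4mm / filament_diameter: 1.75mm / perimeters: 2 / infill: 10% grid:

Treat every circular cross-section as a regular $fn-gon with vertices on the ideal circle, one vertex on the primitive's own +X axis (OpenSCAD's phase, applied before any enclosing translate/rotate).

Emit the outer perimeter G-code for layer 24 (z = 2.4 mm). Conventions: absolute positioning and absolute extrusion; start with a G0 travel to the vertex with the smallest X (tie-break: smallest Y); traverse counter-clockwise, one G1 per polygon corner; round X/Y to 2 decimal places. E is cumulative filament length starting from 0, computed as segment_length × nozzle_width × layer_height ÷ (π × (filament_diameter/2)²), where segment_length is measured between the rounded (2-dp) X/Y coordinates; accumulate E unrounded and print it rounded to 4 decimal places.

At z = 2.4 mm: the r=6.5 cylinder gives a regular 12-gon of circumradius 6.5 (constant along its height); the cylinder at (4.5, -2) is absent (z outside [15.5, 26]); the cube at (5, 11.5) is not intersected at this z (z outside [9, 26.5]); the cube at (2.5, 13) is not intersected at this z (z outside [6, 16]); Merging all regions: only the r=6.5 cylinder is present, so the union is just that shape — 1 connected region; the cylinder at (5, -3) is not intersected at this z (z outside [19, 30.5]); After the difference (first − rest): none of the subtracted shapes is present at this height, so that combined region is unchanged — 1 connected region. The outline is a single polygon with 12 vertices. Extrusion per mm of travel: 0.4 × 0.1 / (π × 0.875²) = 0.016630. Accumulating E over each segment gives final E = 0.6715.

G0 X-6.50 Y0.00 Z2.40
G1 X-5.63 Y-3.25 E0.0560
G1 X-3.25 Y-5.63 E0.1119
G1 X0.00 Y-6.50 E0.1679
G1 X3.25 Y-5.63 E0.2238
G1 X5.63 Y-3.25 E0.2798
G1 X6.50 Y0.00 E0.3358
G1 X5.63 Y3.25 E0.3917
G1 X3.25 Y5.63 E0.4477
G1 X0.00 Y6.50 E0.5036
G1 X-3.25 Y5.63 E0.5596
G1 X-5.63 Y3.25 E0.6156
G1 X-6.50 Y0.00 E0.6715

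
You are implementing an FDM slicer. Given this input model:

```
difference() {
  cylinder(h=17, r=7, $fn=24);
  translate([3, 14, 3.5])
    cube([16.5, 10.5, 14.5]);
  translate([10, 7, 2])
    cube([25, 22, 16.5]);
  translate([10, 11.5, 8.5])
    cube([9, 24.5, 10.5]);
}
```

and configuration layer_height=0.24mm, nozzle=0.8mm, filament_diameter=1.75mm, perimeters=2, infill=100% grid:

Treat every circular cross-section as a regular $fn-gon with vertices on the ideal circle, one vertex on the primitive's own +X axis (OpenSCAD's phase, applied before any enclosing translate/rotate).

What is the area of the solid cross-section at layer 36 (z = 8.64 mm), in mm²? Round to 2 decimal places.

At z = 8.64 mm: the cylinder: section is a regular 24-gon, circumradius r=7 (area = (24/2)·7.000²·sin(360°/24) = 152.19 mm²); the 16.5×10.5 cube at (3, 14) contributes its full rectangle (area 173.25 mm²); the 25×22 cube at (10, 7) contributes its full rectangle (area 550.00 mm²); the cube at (10, 11.5) (footprint 9×24.5) is included at this height (area 220.50 mm²); Subtracting the remaining from the first: starting from the r=7 cylinder (152.19 mm²), the 16.5×10.5 cube at (3, 14) misses the remaining region (no effect); the 25×22 cube at (10, 7) misses the remaining region (no effect); the 9×24.5 cube at (10, 11.5) misses the remaining region (no effect) — area = 152.19 mm². Overall, the cross-section is a single solid region. Net area = 152.19 mm².

152.19 mm²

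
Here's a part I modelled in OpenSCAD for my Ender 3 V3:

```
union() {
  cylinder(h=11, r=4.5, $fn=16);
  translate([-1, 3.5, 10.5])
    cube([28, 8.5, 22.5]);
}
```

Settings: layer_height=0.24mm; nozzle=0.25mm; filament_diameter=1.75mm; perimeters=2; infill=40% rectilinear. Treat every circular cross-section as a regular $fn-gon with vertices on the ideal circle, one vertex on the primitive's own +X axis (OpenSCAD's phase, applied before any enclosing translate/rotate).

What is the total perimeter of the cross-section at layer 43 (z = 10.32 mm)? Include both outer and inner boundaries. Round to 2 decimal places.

28.09 mm

At z = 10.32 mm: the cylinder: section is a regular 16-gon, circumradius r=4.5 (perimeter = 2·16·4.500·sin(180°/16) = 28.09 mm); the cube at (-1, 3.5) is absent (z outside [10.5, 33]); Taking the union: only the r=4.5 cylinder is present, so the union is just that shape — boundary = 28.09 mm. Overall, the cross-section is a single solid region. Total boundary length (outer) = 28.09 mm.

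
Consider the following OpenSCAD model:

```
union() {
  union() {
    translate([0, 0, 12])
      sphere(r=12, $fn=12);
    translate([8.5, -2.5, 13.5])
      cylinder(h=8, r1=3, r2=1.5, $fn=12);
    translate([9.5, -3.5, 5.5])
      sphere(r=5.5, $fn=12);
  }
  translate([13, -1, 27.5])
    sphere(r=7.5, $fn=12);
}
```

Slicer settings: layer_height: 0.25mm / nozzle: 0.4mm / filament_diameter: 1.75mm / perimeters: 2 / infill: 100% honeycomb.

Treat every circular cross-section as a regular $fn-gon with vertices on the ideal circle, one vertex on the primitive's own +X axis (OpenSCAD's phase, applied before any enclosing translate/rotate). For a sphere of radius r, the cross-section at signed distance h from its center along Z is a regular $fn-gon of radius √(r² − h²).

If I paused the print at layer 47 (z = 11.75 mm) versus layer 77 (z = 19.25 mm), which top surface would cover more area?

Layer 47 (z = 11.75): the r=12 sphere contributes a regular 12-gon of circumradius √(12²−0.25²) = 11.997 (area = (12/2)·11.997²·sin(360°/12) = 431.81 mm²); the cone at (8.5, -2.5) does not reach this height (z outside [13.5, 21.5]); the sphere at (9.5, -3.5) does not reach this height (|z−center|=6.250 > r=5.5); Taking the union: only the r=12 sphere is present, so the union is just that shape — area = 431.81 mm²; the sphere at (13, -1) is not intersected at this z (|z−center|=15.750 > r=7.5); Merging all regions: only that combined region is present, so the union is just that shape — area = 431.81 mm². So its area = 431.81 mm². Layer 77 (z = 19.25): the r=12 sphere slices to a regular 12-gon of circumradius 9.562 (√(r²−h²) with h=7.25 from center) (area = (12/2)·9.562²·sin(360°/12) = 274.31 mm²); the cone at (8.5, -2.5) contributes a regular 12-gon of circumradius 1.922 (interpolated between r1=3 and r2=1.5 at t=0.719) (area = (12/2)·1.922²·sin(360°/12) = 11.08 mm²); the sphere at (9.5, -3.5) is absent (|z−center|=13.750 > r=5.5); Taking the union: the regions partially overlap — summed areas 285.39 mm² minus the doubly-counted overlap 6.95 mm² gives 278.45 mm² — area = 278.45 mm²; the sphere at (13, -1) is not intersected at this z (|z−center|=8.250 > r=7.5); Taking the union: only that combined region is present, so the union is just that shape — area = 278.45 mm². So its area = 278.45 mm². Layer 47 is larger (431.81 vs 278.45 mm²).

layer 47 (z = 11.75 mm)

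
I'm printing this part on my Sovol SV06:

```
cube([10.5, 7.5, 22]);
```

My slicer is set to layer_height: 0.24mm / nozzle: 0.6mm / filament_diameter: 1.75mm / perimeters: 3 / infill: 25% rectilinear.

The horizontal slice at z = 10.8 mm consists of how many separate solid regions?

1

At z = 10.8 mm: the cube (footprint 10.5×7.5) is included at this height. The result has 1 disconnected region.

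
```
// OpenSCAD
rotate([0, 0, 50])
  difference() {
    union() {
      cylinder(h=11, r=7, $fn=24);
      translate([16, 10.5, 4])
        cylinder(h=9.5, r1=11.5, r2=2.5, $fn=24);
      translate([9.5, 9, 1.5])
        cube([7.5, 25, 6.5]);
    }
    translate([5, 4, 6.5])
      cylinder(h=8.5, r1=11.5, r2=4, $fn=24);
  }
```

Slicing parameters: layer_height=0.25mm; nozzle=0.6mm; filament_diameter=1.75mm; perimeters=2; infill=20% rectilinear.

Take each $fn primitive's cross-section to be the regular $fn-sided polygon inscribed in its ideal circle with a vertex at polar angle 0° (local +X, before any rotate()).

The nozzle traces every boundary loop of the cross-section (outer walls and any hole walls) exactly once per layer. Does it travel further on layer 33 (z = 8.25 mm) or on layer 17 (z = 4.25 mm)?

layer 17 (z = 4.25 mm)

Layer 33 (z = 8.25): the cylinder: section is a regular 24-gon, circumradius r=7 (perimeter = 2·24·7.000·sin(180°/24) = 43.86 mm); the cone at (16, 10.5): at t=0.447 of its height the radius interpolates to r₁+(r₂−r₁)t = 7.474, giving a regular 24-gon of that circumradius (perimeter = 2·24·7.474·sin(180°/24) = 46.82 mm); the cube at (9.5, 9) does not reach this height (z outside [1.5, 8]); Merging all regions: the 2 present regions are separate (no shared area or edge), so areas and boundary lengths simply add and each stays a separate island — boundary = 90.68 mm; the cone at (5, 4) (r1=11.5→r2=4) has section circumradius 9.956 here — a regular 24-gon (perimeter = 2·24·9.956·sin(180°/24) = 62.38 mm); Subtracting the remaining from the first: starting from that combined region, the cone at (5, 4) partially overlaps it — only the 148.43 mm² overlap (of its 307.85 mm²) is removed, clipping the outline — boundary = 82.13 mm; (whole slice rotated 50° about Z — lengths, areas and connectivity unchanged). So its perimeter = 82.13 mm. Layer 17 (z = 4.25): the r=7 cylinder gives a regular 24-gon of circumradius 7 (constant along its height) (perimeter = 2·24·7.000·sin(180°/24) = 43.86 mm); the cone at (16, 10.5): at t=0.026 of its height the radius interpolates to r₁+(r₂−r₁)t = 11.263, giving a regular 24-gon of that circumradius (perimeter = 2·24·11.263·sin(180°/24) = 70.57 mm); the cube at (9.5, 9) is present — its section is the full 7.5×25 rectangle (perimeter 65.00 mm); Combining (union): the regions partially overlap (shared area 90.93 mm²), so the edge portions inside another operand are dropped and the merged outline is re-measured after clipping — boundary = 140.72 mm; the cone at (5, 4) does not reach this height (z outside [6.5, 15]); Subtracting the remaining from the first: none of the subtracted shapes is present at this height, so the result so far is unchanged — boundary = 140.72 mm; (rotated 50° about Z; rotation is an isometry so areas/perimeters/island counts are preserved). So its perimeter = 140.72 mm. Layer 17 is larger (140.72 vs 82.13 mm).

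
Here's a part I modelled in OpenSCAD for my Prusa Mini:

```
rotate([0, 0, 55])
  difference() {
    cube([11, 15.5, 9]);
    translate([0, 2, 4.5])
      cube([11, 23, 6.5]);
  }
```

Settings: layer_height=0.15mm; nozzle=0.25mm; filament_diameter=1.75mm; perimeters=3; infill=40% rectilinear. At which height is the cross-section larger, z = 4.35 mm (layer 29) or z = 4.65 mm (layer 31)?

layer 29 (z = 4.35 mm)

Layer 29 (z = 4.35): the cube is present — its section is the full 11×15.5 rectangle (area 170.50 mm²); the cube at (0, 2) does not reach this height (z outside [4.5, 11]); Subtracting the remaining from the first: none of the subtracted shapes is present at this height, so the 11×15.5 cube is unchanged — area = 170.50 mm²; (whole slice rotated 55° about Z — lengths, areas and connectivity unchanged). So its area = 170.50 mm². Layer 31 (z = 4.65): the cube is present — its section is the full 11×15.5 rectangle (area 170.50 mm²); the cube at (0, 2) is present — its section is the full 11×23 rectangle (area 253.00 mm²); Taking the first minus the rest: starting from the 11×15.5 cube (170.50 mm²), the 11×23 cube at (0, 2) partially overlaps it — only the 148.50 mm² overlap (of its 253.00 mm²) is removed, clipping the outline — area = 22.00 mm²; (rotated 55° about Z; rotation is an isometry so areas/perimeters/island counts are preserved). So its area = 22.00 mm². Layer 29 is larger (170.50 vs 22.00 mm²).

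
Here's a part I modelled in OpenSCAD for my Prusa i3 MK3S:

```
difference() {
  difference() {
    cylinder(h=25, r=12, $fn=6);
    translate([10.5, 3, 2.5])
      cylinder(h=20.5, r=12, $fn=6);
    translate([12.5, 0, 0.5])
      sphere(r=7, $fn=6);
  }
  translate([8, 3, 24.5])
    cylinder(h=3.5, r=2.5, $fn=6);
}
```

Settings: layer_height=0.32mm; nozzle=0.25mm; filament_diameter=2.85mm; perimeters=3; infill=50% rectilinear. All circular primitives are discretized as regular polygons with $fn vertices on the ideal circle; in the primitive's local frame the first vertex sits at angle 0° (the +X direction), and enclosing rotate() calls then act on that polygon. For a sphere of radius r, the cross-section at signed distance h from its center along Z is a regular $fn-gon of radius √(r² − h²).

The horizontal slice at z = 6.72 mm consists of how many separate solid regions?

1

At z = 6.72 mm: the r=12 cylinder gives a regular 6-gon of circumradius 12 (constant along its height); the cylinder at (10.5, 3): section is a regular 6-gon, circumradius r=12; the r=7 sphere at (12.5, 0) contributes a regular 6-gon of circumradius √(7²−6.22²) = 3.211; Taking the first minus the rest: starting from the r=12 cylinder, the r=12 cylinder at (10.5, 3) partially overlaps it — only the 146.19 mm² overlap (of its 374.12 mm²) is removed, clipping the outline; the r=7 sphere at (12.5, 0) misses the remaining region (no effect) — 1 connected region; the cylinder at (8, 3) does not reach this height (z outside [24.5, 28]); Taking the first minus the rest: none of the subtracted shapes is present at this height, so that combined region is unchanged — 1 connected region. The result has 1 disconnected region.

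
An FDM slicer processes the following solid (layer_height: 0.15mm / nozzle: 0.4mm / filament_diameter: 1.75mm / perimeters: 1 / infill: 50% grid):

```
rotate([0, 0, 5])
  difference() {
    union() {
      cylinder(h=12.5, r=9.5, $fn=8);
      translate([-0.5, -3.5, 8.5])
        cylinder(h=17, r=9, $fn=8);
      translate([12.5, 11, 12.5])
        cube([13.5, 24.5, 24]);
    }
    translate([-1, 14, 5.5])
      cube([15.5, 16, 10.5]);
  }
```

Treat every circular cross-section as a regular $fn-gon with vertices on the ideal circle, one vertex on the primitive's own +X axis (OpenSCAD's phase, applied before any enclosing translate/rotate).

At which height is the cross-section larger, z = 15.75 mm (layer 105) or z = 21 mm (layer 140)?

layer 140 (z = 21 mm)

Layer 105 (z = 15.75): the cylinder is absent (z outside [0, 12.5]); the r=9 cylinder at (-0.5, -3.5) gives a regular 8-gon of circumradius 9 (constant along its height) (area = (8/2)·9.000²·sin(360°/8) = 229.10 mm²); the cube at (12.5, 11) (footprint 13.5×24.5) is included at this height (area 330.75 mm²); Combining (union): the 2 present regions are separate (no shared area or edge), so areas and boundary lengths simply add and each stays a separate island — area = 559.85 mm²; the 15.5×16 cube at (-1, 14) contributes its full rectangle (area 248.00 mm²); Taking the first minus the rest: starting from that combined region (559.85 mm²), the 15.5×16 cube at (-1, 14) partially overlaps it — only the 32.00 mm² overlap (of its 248.00 mm²) is removed, clipping the outline — area = 527.85 mm²; (whole slice rotated 5° about Z — lengths, areas and connectivity unchanged). So its area = 527.85 mm². Layer 140 (z = 21): the cylinder is absent (z outside [0, 12.5]); the r=9 cylinder at (-0.5, -3.5) gives a regular 8-gon of circumradius 9 (constant along its height) (area = (8/2)·9.000²·sin(360°/8) = 229.10 mm²); the cube at (12.5, 11) (footprint 13.5×24.5) is included at this height (area 330.75 mm²); Merging all regions: the 2 present regions are separate (no shared area or edge), so areas and boundary lengths simply add and each stays a separate island — area = 559.85 mm²; the cube at (-1, 14) does not reach this height (z outside [5.5, 16]); Taking the first minus the rest: none of the subtracted shapes is present at this height, so the result so far is unchanged — area = 559.85 mm²; (rotated 5° about Z; rotation is an isometry so areas/perimeters/island counts are preserved). So its area = 559.85 mm². Layer 140 is larger (559.85 vs 527.85 mm²).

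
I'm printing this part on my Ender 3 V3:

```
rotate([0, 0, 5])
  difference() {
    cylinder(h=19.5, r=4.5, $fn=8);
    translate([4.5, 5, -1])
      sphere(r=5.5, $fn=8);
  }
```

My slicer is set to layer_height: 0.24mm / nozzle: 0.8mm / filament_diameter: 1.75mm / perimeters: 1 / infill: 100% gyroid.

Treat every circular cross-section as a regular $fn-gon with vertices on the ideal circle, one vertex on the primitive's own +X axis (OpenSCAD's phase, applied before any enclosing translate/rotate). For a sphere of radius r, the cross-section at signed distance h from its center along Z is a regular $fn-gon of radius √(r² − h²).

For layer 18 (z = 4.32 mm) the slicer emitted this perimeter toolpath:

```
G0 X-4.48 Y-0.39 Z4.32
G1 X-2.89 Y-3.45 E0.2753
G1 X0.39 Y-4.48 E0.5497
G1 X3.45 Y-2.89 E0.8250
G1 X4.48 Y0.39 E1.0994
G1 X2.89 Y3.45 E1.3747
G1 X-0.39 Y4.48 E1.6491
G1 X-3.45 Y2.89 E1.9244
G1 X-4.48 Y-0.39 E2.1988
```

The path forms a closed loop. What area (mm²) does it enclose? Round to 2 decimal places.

Apply the shoelace formula to the sequence of (X, Y) vertices; enclosed area = 57.24 mm².

57.24 mm²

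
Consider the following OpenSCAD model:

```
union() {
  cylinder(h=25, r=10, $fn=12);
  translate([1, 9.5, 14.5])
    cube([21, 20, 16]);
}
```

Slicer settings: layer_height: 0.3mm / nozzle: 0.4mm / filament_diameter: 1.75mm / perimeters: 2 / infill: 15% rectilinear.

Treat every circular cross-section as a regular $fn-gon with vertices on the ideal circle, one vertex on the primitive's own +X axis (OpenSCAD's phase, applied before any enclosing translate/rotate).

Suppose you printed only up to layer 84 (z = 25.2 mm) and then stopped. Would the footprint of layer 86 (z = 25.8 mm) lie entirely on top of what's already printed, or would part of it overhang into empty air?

entirely on top

Compare the two slices. At z = 25.2: the cylinder is not intersected at this z (z outside [0, 25]); the cube at (1, 9.5) (footprint 21×20) is included at this height (area 420.00 mm²); Taking the union: only the 21×20 cube at (1, 9.5) is present, so the union is just that shape — area = 420.00 mm². At z = 25.8: the cylinder is not intersected at this z (z outside [0, 25]); the cube at (1, 9.5) (footprint 21×20) is included at this height (area 420.00 mm²); Merging all regions: only the 21×20 cube at (1, 9.5) is present, so the union is just that shape — area = 420.00 mm². Checking containment: the cross-section at z = 25.8 is a subset of the cross-section at z = 25.2.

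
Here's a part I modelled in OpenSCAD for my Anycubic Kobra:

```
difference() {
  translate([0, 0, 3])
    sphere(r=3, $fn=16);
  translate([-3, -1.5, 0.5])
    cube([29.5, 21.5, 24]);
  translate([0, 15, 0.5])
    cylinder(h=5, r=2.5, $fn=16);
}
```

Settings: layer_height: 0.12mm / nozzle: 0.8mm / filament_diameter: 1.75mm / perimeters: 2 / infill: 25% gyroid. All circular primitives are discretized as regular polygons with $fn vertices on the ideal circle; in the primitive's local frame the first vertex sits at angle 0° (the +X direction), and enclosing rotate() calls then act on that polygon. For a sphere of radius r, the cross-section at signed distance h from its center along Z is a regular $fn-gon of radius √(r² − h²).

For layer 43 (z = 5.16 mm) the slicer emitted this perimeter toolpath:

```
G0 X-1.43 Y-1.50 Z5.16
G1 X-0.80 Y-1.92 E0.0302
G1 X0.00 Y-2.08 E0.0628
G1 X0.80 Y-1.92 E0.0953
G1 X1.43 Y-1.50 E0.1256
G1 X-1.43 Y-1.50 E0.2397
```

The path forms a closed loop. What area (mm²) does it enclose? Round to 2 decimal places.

1.06 mm²

Apply the shoelace formula to the sequence of (X, Y) vertices; enclosed area = 1.06 mm².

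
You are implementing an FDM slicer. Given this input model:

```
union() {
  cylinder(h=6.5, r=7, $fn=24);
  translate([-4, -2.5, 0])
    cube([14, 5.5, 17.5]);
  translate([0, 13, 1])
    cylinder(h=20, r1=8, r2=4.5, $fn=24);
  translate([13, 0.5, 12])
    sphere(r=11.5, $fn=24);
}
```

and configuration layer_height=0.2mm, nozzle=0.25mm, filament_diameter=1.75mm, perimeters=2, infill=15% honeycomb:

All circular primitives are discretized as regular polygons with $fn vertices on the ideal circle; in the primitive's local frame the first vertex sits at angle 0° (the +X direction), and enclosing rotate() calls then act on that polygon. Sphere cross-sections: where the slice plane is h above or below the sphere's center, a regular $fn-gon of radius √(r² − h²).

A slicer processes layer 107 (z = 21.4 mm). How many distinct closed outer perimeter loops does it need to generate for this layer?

At z = 21.4 mm: the cylinder is not intersected at this z (z outside [0, 6.5]); the cube at (-4, -2.5) does not reach this height (z outside [0, 17.5]); the cone at (0, 13) does not reach this height (z outside [1, 21]); the r=11.5 sphere at (13, 0.5) contributes a regular 24-gon of circumradius √(11.5²−9.4²) = 6.625; Merging all regions: only the r=11.5 sphere at (13, 0.5) is present, so the union is just that shape — 1 connected region. The result has 1 disconnected region.

1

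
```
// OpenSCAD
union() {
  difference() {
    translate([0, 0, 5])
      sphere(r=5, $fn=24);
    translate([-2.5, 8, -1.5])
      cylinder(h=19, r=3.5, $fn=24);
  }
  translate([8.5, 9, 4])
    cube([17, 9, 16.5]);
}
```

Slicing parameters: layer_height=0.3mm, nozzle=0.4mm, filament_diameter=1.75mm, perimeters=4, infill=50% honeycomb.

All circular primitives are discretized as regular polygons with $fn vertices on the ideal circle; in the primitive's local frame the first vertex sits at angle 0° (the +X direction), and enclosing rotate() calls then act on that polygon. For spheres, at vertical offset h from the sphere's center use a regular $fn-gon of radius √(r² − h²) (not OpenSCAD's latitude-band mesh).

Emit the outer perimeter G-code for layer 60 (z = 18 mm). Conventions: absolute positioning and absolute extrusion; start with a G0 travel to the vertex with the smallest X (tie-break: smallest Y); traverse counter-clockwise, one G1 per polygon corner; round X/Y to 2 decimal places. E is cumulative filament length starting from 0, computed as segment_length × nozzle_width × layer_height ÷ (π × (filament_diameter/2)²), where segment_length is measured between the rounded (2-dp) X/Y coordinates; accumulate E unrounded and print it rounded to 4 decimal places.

At z = 18 mm: the sphere is not intersected at this z (|z−center|=13.000 > r=5); the cylinder at (-2.5, 8) does not reach this height (z outside [-1.5, 17.5]); Taking the first minus the rest: the first operand is absent here, so nothing remains; the cube at (8.5, 9) is present — its section is the full 17×9 rectangle; Combining (union): only the 17×9 cube at (8.5, 9) is present, so the union is just that shape — 1 connected region. The outline is a single polygon with 4 vertices. Extrusion per mm of travel: 0.4 × 0.3 / (π × 0.875²) = 0.049890. Accumulating E over each segment gives final E = 2.5943.

G0 X8.50 Y9.00 Z18.00
G1 X25.50 Y9.00 E0.8481
G1 X25.50 Y18.00 E1.2971
G1 X8.50 Y18.00 E2.1453
G1 X8.50 Y9.00 E2.5943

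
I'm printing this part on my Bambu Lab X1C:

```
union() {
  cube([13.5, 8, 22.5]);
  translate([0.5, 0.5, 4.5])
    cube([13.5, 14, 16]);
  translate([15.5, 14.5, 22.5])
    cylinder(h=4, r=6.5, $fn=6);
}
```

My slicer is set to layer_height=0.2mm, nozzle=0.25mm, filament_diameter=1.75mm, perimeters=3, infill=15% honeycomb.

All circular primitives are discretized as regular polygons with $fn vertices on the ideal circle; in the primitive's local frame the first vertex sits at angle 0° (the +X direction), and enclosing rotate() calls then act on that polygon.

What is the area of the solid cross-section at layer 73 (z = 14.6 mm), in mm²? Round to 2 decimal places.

199.50 mm²

At z = 14.6 mm: the cube is present — its section is the full 13.5×8 rectangle (area 108.00 mm²); the cube at (0.5, 0.5) is present — its section is the full 13.5×14 rectangle (area 189.00 mm²); the cylinder at (15.5, 14.5) is absent (z outside [22.5, 26.5]); Taking the union: the regions partially overlap — summed areas 297.00 mm² minus the doubly-counted overlap 97.50 mm² gives 199.50 mm² — area = 199.50 mm². Overall, the cross-section is a single solid region. Net area = 199.50 mm².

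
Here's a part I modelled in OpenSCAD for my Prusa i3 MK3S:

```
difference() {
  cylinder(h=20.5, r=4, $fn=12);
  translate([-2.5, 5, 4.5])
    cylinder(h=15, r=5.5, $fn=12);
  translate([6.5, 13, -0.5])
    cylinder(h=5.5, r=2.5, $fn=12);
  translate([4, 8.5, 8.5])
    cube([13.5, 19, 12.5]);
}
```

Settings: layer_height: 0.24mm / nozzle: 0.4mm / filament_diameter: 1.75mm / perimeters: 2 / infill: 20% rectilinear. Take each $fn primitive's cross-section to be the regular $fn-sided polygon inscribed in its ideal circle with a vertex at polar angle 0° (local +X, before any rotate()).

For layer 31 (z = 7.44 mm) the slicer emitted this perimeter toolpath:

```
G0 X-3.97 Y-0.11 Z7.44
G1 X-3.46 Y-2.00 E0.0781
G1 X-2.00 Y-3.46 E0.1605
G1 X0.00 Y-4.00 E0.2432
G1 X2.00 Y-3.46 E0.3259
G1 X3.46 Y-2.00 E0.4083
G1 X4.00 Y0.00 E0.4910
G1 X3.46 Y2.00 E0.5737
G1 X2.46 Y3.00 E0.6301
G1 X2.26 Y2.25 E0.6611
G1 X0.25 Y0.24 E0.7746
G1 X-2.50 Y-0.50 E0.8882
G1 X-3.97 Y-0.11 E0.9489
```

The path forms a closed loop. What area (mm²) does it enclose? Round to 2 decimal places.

Apply the shoelace formula to the sequence of (X, Y) vertices; enclosed area = 29.23 mm².

29.23 mm²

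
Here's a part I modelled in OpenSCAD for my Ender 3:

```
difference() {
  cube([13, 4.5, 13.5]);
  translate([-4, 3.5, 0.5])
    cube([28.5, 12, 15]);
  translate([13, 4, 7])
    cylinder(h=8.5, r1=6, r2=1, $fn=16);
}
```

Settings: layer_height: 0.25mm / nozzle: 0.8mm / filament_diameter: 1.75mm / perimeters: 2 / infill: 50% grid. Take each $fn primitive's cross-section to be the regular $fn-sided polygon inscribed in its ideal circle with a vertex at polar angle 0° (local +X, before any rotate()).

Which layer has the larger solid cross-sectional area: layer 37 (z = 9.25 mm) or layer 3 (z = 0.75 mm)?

layer 3 (z = 0.75 mm)

Layer 37 (z = 9.25): the 13×4.5 cube contributes its full rectangle (area 58.50 mm²); the 28.5×12 cube at (-4, 3.5) contributes its full rectangle (area 342.00 mm²); the cone at (13, 4) contributes a regular 16-gon of circumradius 4.676 (interpolated between r1=6 and r2=1 at t=0.265) (area = (16/2)·4.676²·sin(360°/16) = 66.95 mm²); After the difference (first − rest): starting from the 13×4.5 cube (58.50 mm²), the 28.5×12 cube at (-4, 3.5) partially overlaps it — only the 13.00 mm² overlap (of its 342.00 mm²) is removed, clipping the outline; the cone at (13, 4) partially overlaps it — only the 13.46 mm² overlap (of its 66.95 mm²) is removed, clipping the outline — area = 32.04 mm². So its area = 32.04 mm². Layer 3 (z = 0.75): the cube (footprint 13×4.5) is included at this height (area 58.50 mm²); the cube at (-4, 3.5) (footprint 28.5×12) is included at this height (area 342.00 mm²); the cone at (13, 4) is absent (z outside [7, 15.5]); Subtracting the remaining from the first: starting from the 13×4.5 cube (58.50 mm²), the 28.5×12 cube at (-4, 3.5) partially overlaps it — only the 13.00 mm² overlap (of its 342.00 mm²) is removed, clipping the outline — area = 45.50 mm². So its area = 45.50 mm². Layer 3 is larger (45.50 vs 32.04 mm²).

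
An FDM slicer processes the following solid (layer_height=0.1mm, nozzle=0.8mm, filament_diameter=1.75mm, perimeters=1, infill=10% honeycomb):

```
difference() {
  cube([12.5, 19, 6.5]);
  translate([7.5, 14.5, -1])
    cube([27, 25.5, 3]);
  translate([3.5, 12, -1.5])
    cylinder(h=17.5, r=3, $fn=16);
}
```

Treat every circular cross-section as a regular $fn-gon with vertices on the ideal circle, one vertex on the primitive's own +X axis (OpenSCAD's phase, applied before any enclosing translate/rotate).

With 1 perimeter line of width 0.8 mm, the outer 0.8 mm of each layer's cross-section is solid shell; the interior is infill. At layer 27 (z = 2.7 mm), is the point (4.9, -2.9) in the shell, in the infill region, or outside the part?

At z = 2.7 mm: the 12.5×19 cube contributes its full rectangle; the cube at (7.5, 14.5) is absent (z outside [-1, 2]); the r=3 cylinder at (3.5, 12) gives a regular 16-gon of circumradius 3 (constant along its height); Subtracting the remaining from the first: starting from the 12.5×19 cube, the r=3 cylinder at (3.5, 12) lies wholly inside it (removes its full 27.55 mm² and its 18.73 mm outline becomes a hole wall) — 1 connected region with 1 hole. Overall, the cross-section is one region with 1 hole. The nearest boundary edge runs (12.50, 0.00)→(0.00, 0.00); distance from the point to it = 2.90 mm. The point is not inside any of the regions above, so it lies outside the cross-section (2.90 mm from the nearest boundary).

outside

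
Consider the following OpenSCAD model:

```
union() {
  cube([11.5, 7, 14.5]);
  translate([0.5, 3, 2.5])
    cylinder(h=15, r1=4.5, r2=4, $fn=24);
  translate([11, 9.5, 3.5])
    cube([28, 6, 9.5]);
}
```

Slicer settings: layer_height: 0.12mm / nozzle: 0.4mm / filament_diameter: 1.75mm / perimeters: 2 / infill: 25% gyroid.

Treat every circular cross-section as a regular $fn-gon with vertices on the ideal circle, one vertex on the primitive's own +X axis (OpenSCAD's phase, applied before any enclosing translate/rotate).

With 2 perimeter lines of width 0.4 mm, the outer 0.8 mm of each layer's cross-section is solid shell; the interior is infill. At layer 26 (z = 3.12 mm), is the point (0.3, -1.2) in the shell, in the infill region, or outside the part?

shell

At z = 3.12 mm: the 11.5×7 cube contributes its full rectangle; the cone at (0.5, 3) contributes a regular 24-gon of circumradius 4.479 (interpolated between r1=4.5 and r2=4 at t=0.041); the cube at (11, 9.5) does not reach this height (z outside [3.5, 13]); Merging all regions: the regions partially overlap (shared area 30.75 mm²), so overlapping operands fuse into one piece — 1 connected region. Overall, the cross-section is a single solid region. The nearest boundary edge runs (0.50, -1.48)→(-0.66, -1.33); distance from the point to it = 0.25 mm. The point is inside the cross-section, 0.25 mm from the nearest boundary — within the 0.8 mm shell band (2 × 0.4).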